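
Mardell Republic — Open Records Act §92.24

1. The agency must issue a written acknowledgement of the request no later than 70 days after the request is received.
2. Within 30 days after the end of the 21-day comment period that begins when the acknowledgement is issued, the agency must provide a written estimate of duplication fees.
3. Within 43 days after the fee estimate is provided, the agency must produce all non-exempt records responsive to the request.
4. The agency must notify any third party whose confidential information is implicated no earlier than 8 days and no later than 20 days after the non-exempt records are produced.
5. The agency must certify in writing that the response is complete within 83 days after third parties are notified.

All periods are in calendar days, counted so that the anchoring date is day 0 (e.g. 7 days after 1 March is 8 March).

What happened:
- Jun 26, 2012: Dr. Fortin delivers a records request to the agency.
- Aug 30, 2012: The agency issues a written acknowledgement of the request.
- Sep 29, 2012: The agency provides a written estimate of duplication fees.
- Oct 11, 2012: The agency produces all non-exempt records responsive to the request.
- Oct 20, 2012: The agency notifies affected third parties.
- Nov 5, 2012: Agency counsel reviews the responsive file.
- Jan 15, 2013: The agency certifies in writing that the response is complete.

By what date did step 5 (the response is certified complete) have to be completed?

Jan 11, 2013

Step 5 runs from Oct 20, 2012, when third parties are notified. 83 days after Oct 20, 2012 is Jan 11, 2013.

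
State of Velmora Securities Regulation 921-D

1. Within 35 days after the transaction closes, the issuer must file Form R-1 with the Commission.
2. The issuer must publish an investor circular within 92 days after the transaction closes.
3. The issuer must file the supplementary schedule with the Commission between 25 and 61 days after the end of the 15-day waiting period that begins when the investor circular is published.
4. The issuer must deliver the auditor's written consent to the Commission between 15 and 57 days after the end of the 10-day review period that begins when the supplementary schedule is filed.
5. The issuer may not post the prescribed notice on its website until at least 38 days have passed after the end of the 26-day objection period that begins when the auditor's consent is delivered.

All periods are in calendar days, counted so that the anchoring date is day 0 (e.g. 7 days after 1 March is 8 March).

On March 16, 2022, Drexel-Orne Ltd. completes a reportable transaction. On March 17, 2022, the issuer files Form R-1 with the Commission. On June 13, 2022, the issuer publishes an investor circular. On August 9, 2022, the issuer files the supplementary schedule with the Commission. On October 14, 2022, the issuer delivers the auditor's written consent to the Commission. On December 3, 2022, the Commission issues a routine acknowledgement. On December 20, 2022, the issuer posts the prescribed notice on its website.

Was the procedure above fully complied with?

Step 1: 35 days after March 16, 2022 (when the transaction closes) is April 20, 2022; March 17, 2022 is within that limit.
Step 2: 92 days after March 16, 2022 (when the transaction closes) is June 16, 2022; June 13, 2022 is within that limit.
Step 3: the window is 25–61 days after June 28, 2022 (end of the 15-day waiting period, which began when the investor circular is published on June 13, 2022), so July 23, 2022 through August 28, 2022; August 9, 2022 falls inside that range.
Step 4: the window is 15–57 days after August 19, 2022 (end of the 10-day review period, which began when the supplementary schedule is filed on August 9, 2022), so September 3, 2022 through October 15, 2022; October 14, 2022 falls inside that range.
Step 5: the earliest permitted date is 38 days after November 9, 2022 (end of the 26-day objection period, which began when the auditor's consent is delivered on October 14, 2022), i.e. December 17, 2022; done December 20, 2022 — permitted.

Yes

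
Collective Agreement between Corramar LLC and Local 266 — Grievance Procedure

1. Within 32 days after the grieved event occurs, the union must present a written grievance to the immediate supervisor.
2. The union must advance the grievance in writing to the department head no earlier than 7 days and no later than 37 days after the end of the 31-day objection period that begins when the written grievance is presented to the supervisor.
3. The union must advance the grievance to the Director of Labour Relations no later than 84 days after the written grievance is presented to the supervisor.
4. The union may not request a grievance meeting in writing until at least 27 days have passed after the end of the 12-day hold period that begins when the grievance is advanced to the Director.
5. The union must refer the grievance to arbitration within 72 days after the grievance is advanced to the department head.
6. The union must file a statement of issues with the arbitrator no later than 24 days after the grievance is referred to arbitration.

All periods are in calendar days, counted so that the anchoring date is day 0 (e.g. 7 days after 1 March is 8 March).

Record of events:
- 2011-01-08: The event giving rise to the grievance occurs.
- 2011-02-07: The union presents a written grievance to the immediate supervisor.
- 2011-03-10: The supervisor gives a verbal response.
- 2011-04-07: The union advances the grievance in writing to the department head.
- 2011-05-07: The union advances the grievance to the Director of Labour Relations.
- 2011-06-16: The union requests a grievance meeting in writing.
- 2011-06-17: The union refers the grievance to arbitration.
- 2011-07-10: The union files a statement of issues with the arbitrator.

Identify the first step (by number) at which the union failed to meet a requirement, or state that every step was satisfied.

Step 3

(1) due by 2011-01-08 + 32 days = 2011-02-09; completed 2011-02-07, before the deadline.
(2) the permitted window runs from 2011-03-10 + 7 = 2011-03-17 to 2011-03-10 + 37 = 2011-04-16; done 2011-04-07, which is between those dates.
(3) due by 2011-02-07 + 84 days = 2011-05-02; done 2011-05-07 — 5 days late.
That is the first point of non-compliance.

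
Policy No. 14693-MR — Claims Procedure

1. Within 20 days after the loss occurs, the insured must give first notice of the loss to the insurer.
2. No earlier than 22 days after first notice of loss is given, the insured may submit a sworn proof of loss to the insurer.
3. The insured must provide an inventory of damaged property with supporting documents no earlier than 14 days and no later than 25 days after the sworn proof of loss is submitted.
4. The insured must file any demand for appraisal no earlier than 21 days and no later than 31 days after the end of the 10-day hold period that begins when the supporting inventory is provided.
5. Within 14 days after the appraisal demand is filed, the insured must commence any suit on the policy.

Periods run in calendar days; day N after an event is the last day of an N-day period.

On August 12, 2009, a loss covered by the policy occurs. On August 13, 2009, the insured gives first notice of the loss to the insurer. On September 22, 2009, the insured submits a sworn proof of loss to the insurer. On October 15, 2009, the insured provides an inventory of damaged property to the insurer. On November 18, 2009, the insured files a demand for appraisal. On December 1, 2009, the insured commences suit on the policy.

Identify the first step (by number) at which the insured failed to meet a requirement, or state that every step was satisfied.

(1) due by August 12, 2009 + 20 days = September 1, 2009; done August 13, 2009 — timely.
(2) permitted from August 13, 2009 + 22 days = September 4, 2009 onward; September 22, 2009 is on or after that date.
(3) the permitted window runs from September 22, 2009 + 14 = October 6, 2009 to September 22, 2009 + 25 = October 17, 2009; done October 15, 2009, which is between those dates.
(4) the permitted window runs from October 25, 2009 + 21 = November 15, 2009 to October 25, 2009 + 31 = November 25, 2009; November 18, 2009 falls inside that range.
(5) due by November 18, 2009 + 14 days = December 2, 2009; completed December 1, 2009, before the deadline.

None — every step was satisfied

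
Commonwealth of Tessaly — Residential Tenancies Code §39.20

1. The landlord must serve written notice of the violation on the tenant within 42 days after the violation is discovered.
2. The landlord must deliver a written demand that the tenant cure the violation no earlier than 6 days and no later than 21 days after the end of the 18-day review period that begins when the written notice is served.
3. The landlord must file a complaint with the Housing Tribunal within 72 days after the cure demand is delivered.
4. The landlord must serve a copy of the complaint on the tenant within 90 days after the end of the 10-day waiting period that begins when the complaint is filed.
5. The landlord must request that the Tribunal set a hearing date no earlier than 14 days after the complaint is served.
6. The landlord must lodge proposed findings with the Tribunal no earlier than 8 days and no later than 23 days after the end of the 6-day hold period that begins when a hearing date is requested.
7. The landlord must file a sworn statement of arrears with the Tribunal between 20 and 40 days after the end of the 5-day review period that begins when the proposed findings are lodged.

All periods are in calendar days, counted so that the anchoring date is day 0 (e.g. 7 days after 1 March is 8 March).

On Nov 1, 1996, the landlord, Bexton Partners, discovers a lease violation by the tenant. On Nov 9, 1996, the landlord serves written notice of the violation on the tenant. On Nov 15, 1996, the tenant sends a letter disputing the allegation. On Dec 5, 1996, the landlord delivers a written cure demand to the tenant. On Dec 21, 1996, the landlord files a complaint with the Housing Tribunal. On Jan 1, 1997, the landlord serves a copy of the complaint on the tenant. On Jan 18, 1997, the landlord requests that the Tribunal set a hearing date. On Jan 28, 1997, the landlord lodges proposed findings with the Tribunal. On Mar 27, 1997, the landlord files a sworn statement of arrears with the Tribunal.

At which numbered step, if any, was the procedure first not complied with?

Step 1 — counting 42 days from Nov 1, 1996 (when the violation is discovered) gives a deadline of Dec 13, 1996; Nov 9, 1996 is within that limit.
Step 2 — 6 and 21 days from Nov 27, 1996 (end of the 18-day review period, which began when the written notice is served on Nov 9, 1996) are Dec 3, 1996 and Dec 18, 1996 respectively; Dec 5, 1996 falls inside that range.
Step 3 — counting 72 days from Dec 5, 1996 (when the cure demand is delivered) gives a deadline of Feb 15, 1997; done Dec 21, 1996 — timely.
Step 4 — counting 90 days from Dec 31, 1996 (end of the 10-day waiting period, which began when the complaint is filed on Dec 21, 1996) gives a deadline of Mar 31, 1997; done Jan 1, 1997 — timely.
Step 5 — must wait 14 days from Jan 1, 1997 (when the complaint is served), so not before Jan 15, 1997; done Jan 18, 1997 — permitted.
Step 6 — 8 and 23 days from Jan 24, 1997 (end of the 6-day hold period, which began when a hearing date is requested on Jan 18, 1997) are Feb 1, 1997 and Feb 16, 1997 respectively; Jan 28, 1997 is 4 days too early.
The procedure was therefore not followed at step 6.

Step 6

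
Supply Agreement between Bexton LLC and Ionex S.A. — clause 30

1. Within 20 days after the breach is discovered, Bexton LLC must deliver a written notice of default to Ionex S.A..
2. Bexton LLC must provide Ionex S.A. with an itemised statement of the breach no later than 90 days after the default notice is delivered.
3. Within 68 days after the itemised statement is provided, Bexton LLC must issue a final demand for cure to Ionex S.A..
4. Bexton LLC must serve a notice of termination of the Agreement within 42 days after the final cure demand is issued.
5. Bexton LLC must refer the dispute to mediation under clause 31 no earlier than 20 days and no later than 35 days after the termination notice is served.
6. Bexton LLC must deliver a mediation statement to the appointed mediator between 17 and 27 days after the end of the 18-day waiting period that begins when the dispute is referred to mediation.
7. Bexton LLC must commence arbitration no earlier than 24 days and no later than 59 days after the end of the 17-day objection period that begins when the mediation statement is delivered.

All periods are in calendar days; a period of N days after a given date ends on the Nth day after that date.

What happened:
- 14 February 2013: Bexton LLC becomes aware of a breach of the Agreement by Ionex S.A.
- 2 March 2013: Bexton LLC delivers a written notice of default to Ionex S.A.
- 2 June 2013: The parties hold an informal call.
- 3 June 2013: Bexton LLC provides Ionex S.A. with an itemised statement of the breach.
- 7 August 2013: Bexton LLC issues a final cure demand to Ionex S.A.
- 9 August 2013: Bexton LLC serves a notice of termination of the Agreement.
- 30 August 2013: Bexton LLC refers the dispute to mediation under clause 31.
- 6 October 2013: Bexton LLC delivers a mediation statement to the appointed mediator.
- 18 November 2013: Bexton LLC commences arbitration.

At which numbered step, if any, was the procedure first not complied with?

Step 2

(1) due by 14 February 2013 + 20 days = 6 March 2013; done 2 March 2013 — timely.
(2) due by 2 March 2013 + 90 days = 31 May 2013; not done until 3 June 2013, 3 days after the deadline.
The analysis stops there.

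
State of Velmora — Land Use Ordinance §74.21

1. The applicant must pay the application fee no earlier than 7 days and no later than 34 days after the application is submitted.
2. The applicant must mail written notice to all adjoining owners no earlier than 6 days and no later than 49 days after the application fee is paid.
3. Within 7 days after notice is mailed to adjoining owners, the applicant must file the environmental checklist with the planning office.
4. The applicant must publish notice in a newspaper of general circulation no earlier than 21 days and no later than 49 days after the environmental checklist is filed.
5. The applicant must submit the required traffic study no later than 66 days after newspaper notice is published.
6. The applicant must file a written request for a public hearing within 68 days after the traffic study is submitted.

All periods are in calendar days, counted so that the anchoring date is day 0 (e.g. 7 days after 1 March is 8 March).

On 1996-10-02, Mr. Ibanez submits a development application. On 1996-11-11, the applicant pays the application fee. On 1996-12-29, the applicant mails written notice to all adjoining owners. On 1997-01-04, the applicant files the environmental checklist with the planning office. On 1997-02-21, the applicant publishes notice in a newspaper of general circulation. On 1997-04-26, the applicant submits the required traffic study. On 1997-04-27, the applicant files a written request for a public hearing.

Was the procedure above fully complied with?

(1) the permitted window runs from 1996-10-02 + 7 = 1996-10-09 to 1996-10-02 + 34 = 1996-11-05; 1996-11-11 is 6 days past the end of the window.
The procedure was therefore not followed at step 1.

No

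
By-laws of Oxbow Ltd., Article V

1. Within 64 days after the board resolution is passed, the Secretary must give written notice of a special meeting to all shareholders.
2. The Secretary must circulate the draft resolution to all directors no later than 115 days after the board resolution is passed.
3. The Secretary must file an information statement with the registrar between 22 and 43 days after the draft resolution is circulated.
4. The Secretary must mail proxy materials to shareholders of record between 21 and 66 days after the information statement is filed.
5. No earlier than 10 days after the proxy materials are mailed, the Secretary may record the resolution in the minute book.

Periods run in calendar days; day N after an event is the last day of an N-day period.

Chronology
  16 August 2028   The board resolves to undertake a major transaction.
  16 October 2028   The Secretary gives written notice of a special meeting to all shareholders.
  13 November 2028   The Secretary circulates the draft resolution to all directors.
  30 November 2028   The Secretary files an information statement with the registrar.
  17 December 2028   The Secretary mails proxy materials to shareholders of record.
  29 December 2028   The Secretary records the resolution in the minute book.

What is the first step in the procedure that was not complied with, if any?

Step 3

Step 1 — counting 64 days from 16 August 2028 (when the board resolution is passed) gives a deadline of 19 October 2028; done 16 October 2028 — timely.
Step 2 — counting 115 days from 16 August 2028 (when the board resolution is passed) gives a deadline of 9 December 2028; completed 13 November 2028, before the deadline.
Step 3 — 22 and 43 days from 13 November 2028 (when the draft resolution is circulated) are 5 December 2028 and 26 December 2028 respectively; done 30 November 2028 — 5 days before the window opened.
Later steps need not be reached.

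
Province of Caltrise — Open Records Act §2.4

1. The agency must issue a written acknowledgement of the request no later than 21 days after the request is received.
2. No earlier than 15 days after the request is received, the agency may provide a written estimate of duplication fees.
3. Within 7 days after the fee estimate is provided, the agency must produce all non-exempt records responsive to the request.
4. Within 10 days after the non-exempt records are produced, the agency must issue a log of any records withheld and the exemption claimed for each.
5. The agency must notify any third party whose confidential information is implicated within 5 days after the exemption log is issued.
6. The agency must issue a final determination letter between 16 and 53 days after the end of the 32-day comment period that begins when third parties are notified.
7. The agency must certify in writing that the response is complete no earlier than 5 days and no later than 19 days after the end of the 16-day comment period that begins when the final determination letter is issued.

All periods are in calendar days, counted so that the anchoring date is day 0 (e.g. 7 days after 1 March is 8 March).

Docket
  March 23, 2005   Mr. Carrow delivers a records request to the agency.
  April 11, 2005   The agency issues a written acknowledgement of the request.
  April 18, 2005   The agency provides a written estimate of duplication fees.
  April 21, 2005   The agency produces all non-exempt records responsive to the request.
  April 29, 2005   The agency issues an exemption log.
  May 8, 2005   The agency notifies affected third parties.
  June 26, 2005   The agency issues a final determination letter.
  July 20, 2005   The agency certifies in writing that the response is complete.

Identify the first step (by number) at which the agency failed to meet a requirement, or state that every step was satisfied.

Step 1 — counting 21 days from March 23, 2005 (when the request is received) gives a deadline of April 13, 2005; April 11, 2005 is within that limit.
Step 2 — must wait 15 days from March 23, 2005 (when the request is received), so not before April 7, 2005; done April 18, 2005, after the minimum wait.
Step 3 — counting 7 days from April 18, 2005 (when the fee estimate is provided) gives a deadline of April 25, 2005; April 21, 2005 is within that limit.
Step 4 — counting 10 days from April 21, 2005 (when the non-exempt records are produced) gives a deadline of May 1, 2005; completed April 29, 2005, before the deadline.
Step 5 — counting 5 days from April 29, 2005 (when the exemption log is issued) gives a deadline of May 4, 2005; done May 8, 2005 — 4 days late.

Step 5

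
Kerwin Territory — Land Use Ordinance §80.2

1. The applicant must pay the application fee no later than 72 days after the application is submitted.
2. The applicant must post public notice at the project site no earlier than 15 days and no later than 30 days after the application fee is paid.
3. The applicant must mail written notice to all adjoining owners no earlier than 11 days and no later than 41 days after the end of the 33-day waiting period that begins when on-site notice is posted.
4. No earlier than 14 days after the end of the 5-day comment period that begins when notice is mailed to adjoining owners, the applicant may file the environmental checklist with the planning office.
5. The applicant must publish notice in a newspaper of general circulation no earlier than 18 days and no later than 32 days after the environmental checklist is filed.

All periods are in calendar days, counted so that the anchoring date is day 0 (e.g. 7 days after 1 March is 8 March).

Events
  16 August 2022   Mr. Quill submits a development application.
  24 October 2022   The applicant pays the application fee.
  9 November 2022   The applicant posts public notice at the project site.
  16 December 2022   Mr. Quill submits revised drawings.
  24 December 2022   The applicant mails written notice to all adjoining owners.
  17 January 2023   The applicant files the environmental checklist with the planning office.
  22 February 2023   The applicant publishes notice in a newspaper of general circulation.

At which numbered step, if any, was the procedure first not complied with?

Step 1: 72 days after 16 August 2022 (when the application is submitted) is 27 October 2022; done 24 October 2022 — timely.
Step 2: the window is 15–30 days after 24 October 2022 (when the application fee is paid), so 8 November 2022 through 23 November 2022; done 9 November 2022, which is between those dates.
Step 3: the window is 11–41 days after 12 December 2022 (end of the 33-day waiting period, which began when on-site notice is posted on 9 November 2022), so 23 December 2022 through 22 January 2023; done 24 December 2022 — within the window.
Step 4: the earliest permitted date is 14 days after 29 December 2022 (end of the 5-day comment period, which began when notice is mailed to adjoining owners on 24 December 2022), i.e. 12 January 2023; done 17 January 2023 — permitted.
Step 5: the window is 18–32 days after 17 January 2023 (when the environmental checklist is filed), so 4 February 2023 through 18 February 2023; 22 February 2023 is 4 days past the end of the window.

Step 5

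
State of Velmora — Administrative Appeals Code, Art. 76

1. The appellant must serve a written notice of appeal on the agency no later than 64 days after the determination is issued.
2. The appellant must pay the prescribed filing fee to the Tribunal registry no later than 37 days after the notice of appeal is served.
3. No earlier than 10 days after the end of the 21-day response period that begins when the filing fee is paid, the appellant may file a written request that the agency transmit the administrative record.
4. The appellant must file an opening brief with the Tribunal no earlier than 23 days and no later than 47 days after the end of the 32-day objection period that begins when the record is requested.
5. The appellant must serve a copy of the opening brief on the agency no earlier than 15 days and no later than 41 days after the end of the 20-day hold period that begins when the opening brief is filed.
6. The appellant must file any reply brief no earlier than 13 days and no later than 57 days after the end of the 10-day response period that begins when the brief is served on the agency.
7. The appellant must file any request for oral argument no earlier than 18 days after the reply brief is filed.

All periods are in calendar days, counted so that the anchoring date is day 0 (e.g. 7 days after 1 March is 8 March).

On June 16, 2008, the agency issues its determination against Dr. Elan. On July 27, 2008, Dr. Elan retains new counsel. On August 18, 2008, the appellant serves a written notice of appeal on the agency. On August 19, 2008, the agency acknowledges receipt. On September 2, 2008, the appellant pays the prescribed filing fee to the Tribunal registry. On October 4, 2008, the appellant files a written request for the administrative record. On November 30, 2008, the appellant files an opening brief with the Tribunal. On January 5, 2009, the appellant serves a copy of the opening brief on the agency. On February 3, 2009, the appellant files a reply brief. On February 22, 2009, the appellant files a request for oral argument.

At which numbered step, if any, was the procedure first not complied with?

Step 1 — counting 64 days from June 16, 2008 (when the determination is issued) gives a deadline of August 19, 2008; August 18, 2008 is within that limit.
Step 2 — counting 37 days from August 18, 2008 (when the notice of appeal is served) gives a deadline of September 24, 2008; completed September 2, 2008, before the deadline.
Step 3 — must wait 10 days from September 23, 2008 (end of the 21-day response period, which began when the filing fee is paid on September 2, 2008), so not before October 3, 2008; done October 4, 2008 — permitted.
Step 4 — 23 and 47 days from November 5, 2008 (end of the 32-day objection period, which began when the record is requested on October 4, 2008) are November 28, 2008 and December 22, 2008 respectively; November 30, 2008 falls inside that range.
Step 5 — 15 and 41 days from December 20, 2008 (end of the 20-day hold period, which began when the opening brief is filed on November 30, 2008) are January 4, 2009 and January 30, 2009 respectively; January 5, 2009 falls inside that range.
Step 6 — 13 and 57 days from January 15, 2009 (end of the 10-day response period, which began when the brief is served on the agency on January 5, 2009) are January 28, 2009 and March 13, 2009 respectively; done February 3, 2009, which is between those dates.
Step 7 — must wait 18 days from February 3, 2009 (when the reply brief is filed), so not before February 21, 2009; done February 22, 2009, after the minimum wait.

None — every step was satisfied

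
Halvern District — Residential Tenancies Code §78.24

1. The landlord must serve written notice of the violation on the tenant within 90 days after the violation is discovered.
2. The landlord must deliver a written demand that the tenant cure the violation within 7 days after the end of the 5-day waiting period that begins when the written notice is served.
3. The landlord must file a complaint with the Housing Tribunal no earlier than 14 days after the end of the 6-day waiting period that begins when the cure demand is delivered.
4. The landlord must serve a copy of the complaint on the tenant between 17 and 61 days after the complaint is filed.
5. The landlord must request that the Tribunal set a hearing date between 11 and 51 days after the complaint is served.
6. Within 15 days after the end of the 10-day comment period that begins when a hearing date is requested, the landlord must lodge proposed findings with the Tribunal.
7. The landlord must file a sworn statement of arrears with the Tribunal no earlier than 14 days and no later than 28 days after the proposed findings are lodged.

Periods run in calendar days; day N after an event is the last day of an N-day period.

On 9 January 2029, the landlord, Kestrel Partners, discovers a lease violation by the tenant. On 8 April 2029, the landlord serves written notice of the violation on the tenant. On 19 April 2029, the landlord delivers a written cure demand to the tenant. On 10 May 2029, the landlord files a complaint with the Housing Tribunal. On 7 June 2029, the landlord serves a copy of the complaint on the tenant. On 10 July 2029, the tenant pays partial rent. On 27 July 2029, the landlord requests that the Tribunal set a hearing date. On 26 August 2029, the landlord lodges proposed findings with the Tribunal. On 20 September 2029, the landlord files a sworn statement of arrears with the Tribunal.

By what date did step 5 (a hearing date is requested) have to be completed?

28 July 2029

Step 5 runs from 7 June 2029, when the complaint is served. The window is 11–51 days after 7 June 2029; it closes on 28 July 2029.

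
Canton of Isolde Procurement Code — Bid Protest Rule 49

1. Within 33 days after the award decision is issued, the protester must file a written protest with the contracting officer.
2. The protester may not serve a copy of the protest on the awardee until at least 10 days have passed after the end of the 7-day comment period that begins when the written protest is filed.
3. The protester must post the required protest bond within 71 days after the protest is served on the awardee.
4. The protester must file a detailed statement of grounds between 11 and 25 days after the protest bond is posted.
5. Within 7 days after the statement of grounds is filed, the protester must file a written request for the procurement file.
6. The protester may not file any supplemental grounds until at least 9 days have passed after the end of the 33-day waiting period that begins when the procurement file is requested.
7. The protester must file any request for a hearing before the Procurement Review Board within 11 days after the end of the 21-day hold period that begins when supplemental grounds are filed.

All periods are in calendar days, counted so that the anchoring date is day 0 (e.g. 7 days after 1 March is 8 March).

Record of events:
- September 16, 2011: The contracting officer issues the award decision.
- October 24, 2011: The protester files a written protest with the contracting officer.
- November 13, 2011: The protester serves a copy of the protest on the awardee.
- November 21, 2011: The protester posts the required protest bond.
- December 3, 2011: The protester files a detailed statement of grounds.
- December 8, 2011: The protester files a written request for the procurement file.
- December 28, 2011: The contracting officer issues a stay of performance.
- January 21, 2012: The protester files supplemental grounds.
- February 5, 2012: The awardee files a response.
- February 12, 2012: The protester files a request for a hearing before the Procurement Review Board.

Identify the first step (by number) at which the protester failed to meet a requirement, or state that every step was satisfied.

Step 1

Step 1 — counting 33 days from September 16, 2011 (when the award decision is issued) gives a deadline of October 19, 2011; not done until October 24, 2011, 5 days after the deadline.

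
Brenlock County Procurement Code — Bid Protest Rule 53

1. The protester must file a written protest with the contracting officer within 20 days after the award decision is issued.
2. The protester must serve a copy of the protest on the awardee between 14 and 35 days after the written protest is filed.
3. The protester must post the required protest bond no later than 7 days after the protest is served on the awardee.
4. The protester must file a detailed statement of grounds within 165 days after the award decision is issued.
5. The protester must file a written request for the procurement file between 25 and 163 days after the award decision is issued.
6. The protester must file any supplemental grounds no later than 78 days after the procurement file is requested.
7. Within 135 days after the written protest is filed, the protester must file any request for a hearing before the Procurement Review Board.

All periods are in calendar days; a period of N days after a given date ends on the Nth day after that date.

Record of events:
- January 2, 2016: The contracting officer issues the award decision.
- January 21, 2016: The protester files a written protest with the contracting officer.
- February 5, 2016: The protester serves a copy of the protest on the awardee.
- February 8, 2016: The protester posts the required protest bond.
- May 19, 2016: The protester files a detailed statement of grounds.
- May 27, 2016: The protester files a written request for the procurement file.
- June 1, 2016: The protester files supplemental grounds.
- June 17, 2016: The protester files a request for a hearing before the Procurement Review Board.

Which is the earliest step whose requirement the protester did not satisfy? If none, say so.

Step 7

Step 1 — counting 20 days from January 2, 2016 (when the award decision is issued) gives a deadline of January 22, 2016; January 21, 2016 is within that limit.
Step 2 — 14 and 35 days from January 21, 2016 (when the written protest is filed) are February 4, 2016 and February 25, 2016 respectively; done February 5, 2016 — within the window.
Step 3 — counting 7 days from February 5, 2016 (when the protest is served on the awardee) gives a deadline of February 12, 2016; completed February 8, 2016, before the deadline.
Step 4 — counting 165 days from January 2, 2016 (when the award decision is issued) gives a deadline of June 15, 2016; done May 19, 2016 — timely.
Step 5 — 25 and 163 days from January 2, 2016 (when the award decision is issued) are January 27, 2016 and June 13, 2016 respectively; done May 27, 2016 — within the window.
Step 6 — counting 78 days from May 27, 2016 (when the procurement file is requested) gives a deadline of August 13, 2016; done June 1, 2016 — timely.
Step 7 — counting 135 days from January 21, 2016 (when the written protest is filed) gives a deadline of June 4, 2016; done June 17, 2016 — 13 days late.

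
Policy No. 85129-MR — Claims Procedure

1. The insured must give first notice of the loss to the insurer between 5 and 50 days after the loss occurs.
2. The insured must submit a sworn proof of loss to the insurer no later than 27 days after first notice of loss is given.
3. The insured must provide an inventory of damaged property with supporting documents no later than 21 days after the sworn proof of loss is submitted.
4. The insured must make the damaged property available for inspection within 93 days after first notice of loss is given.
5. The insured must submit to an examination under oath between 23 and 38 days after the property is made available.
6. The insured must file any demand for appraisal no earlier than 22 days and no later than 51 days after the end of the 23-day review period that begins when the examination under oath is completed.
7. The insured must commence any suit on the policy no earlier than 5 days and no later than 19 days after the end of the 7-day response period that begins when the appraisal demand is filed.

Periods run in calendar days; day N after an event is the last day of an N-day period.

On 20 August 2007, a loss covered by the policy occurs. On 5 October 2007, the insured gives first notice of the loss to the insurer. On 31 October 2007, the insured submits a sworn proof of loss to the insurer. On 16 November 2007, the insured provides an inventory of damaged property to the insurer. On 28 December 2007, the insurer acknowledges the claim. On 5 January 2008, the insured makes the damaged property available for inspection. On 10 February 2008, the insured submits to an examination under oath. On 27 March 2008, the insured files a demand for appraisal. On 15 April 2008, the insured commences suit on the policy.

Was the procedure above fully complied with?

Step 1 — 5 and 50 days from 20 August 2007 (when the loss occurs) are 25 August 2007 and 9 October 2007 respectively; 5 October 2007 falls inside that range.
Step 2 — counting 27 days from 5 October 2007 (when first notice of loss is given) gives a deadline of 1 November 2007; completed 31 October 2007, before the deadline.
Step 3 — counting 21 days from 31 October 2007 (when the sworn proof of loss is submitted) gives a deadline of 21 November 2007; 16 November 2007 is within that limit.
Step 4 — counting 93 days from 5 October 2007 (when first notice of loss is given) gives a deadline of 6 January 2008; done 5 January 2008 — timely.
Step 5 — 23 and 38 days from 5 January 2008 (when the property is made available) are 28 January 2008 and 12 February 2008 respectively; done 10 February 2008 — within the window.
Step 6 — 22 and 51 days from 4 March 2008 (end of the 23-day review period, which began when the examination under oath is completed on 10 February 2008) are 26 March 2008 and 24 April 2008 respectively; done 27 March 2008 — within the window.
Step 7 — 5 and 19 days from 3 April 2008 (end of the 7-day response period, which began when the appraisal demand is filed on 27 March 2008) are 8 April 2008 and 22 April 2008 respectively; done 15 April 2008 — within the window.

Yes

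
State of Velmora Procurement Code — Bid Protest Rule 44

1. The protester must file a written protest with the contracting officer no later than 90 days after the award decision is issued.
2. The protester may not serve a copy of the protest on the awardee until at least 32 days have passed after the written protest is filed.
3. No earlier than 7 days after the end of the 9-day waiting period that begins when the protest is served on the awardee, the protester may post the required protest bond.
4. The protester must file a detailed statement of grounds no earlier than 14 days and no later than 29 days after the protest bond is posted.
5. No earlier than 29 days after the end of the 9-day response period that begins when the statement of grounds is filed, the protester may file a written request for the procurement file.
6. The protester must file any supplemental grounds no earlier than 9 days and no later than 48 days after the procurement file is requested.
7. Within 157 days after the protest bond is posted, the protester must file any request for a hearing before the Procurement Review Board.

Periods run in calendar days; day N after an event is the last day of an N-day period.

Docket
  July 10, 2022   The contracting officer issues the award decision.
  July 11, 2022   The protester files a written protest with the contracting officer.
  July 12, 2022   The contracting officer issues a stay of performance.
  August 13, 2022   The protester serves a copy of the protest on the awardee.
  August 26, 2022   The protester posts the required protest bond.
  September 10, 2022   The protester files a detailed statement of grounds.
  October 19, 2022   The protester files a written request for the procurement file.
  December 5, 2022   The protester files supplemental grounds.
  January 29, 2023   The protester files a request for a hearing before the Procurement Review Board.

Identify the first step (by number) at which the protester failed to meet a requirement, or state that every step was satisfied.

Step 1: 90 days after July 10, 2022 (when the award decision is issued) is October 8, 2022; July 11, 2022 is within that limit.
Step 2: the earliest permitted date is 32 days after July 11, 2022 (when the written protest is filed), i.e. August 12, 2022; done August 13, 2022 — permitted.
Step 3: the earliest permitted date is 7 days after August 22, 2022 (end of the 9-day waiting period, which began when the protest is served on the awardee on August 13, 2022), i.e. August 29, 2022; August 26, 2022 is 3 days before the earliest permitted date.
Later steps need not be reached.

Step 3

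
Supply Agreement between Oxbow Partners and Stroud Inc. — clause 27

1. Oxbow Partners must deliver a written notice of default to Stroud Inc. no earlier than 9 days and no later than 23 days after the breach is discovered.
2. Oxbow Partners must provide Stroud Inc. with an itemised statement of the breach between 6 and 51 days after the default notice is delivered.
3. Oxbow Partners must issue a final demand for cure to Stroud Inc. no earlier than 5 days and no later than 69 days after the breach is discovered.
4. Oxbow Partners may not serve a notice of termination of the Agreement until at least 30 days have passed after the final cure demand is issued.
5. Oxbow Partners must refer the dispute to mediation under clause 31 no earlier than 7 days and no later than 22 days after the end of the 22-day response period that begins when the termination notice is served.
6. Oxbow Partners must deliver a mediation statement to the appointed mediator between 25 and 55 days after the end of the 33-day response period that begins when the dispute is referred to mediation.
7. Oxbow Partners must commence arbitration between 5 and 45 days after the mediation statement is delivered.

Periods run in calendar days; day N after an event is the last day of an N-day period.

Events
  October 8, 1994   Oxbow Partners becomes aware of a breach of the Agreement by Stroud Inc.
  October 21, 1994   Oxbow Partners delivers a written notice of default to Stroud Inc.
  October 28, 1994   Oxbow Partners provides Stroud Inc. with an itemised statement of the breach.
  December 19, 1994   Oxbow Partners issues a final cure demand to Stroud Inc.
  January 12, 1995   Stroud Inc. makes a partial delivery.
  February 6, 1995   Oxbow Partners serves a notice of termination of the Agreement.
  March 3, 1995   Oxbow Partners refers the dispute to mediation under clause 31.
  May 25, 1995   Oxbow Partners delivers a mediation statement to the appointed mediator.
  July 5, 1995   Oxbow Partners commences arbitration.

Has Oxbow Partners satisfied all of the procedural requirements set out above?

No

Step 1 — 9 and 23 days from October 8, 1994 (when the breach is discovered) are October 17, 1994 and October 31, 1994 respectively; done October 21, 1994, which is between those dates.
Step 2 — 6 and 51 days from October 21, 1994 (when the default notice is delivered) are October 27, 1994 and December 11, 1994 respectively; done October 28, 1994, which is between those dates.
Step 3 — 5 and 69 days from October 8, 1994 (when the breach is discovered) are October 13, 1994 and December 16, 1994 respectively; December 19, 1994 is 3 days past the end of the window.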